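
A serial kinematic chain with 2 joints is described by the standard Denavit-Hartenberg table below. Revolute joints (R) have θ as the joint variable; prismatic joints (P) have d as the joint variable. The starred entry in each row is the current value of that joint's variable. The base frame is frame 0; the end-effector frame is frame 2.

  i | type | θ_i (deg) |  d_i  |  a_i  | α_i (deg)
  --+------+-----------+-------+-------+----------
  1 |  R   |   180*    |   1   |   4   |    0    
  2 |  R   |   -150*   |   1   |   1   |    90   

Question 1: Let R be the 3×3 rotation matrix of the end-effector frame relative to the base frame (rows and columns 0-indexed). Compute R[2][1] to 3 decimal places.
End-effector y-axis (col 1 of R) = (-0.0000,0.0000,1.0000)
R[2][1] = 1.0000

1.000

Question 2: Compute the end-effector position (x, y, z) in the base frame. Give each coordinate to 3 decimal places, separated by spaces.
-3.134 0.500 2.000

after link 1: o_1 = (-4.0000, 0.0000, 1.0000)
after link 2: o_2 = (-3.1340, 0.5000, 2.0000)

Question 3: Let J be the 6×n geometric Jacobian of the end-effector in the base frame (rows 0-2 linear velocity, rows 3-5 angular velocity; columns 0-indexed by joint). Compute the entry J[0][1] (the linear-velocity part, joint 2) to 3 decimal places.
-0.500

axis z_1 = (0.0000,0.0000,1.0000); lever o_n−o_1 = (0.8660,0.5000,1.0000)
cross product → J_v[:, 1] = (-0.5000,0.8660,0.0000)
J_ω[:, 1] = z_1
entry J[0][1] = -0.5000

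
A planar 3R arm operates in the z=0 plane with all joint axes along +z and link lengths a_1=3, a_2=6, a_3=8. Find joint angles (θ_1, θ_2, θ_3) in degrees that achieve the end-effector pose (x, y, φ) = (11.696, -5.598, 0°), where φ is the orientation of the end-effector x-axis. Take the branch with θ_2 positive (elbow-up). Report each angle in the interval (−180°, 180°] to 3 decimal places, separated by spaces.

-120.003 90.003 30.000

wrist centre = target − a_3·(cos φ, sin φ) = (3.6960, -5.5980)
cos θ_2 = (44.9980−3²−6²)/(2·3·6) = -0.0001; θ_2 = 90.0032° (elbow-up)
β = atan2(-5.5980,3.6960) = -56.5658°; ψ = atan2(6.0000,2.9997) = 63.4375°
θ_1 = β − ψ = -120.0032°
θ_3 = φ − θ_1 − θ_2 = 30.0001° (wrapped to (-180°,180°])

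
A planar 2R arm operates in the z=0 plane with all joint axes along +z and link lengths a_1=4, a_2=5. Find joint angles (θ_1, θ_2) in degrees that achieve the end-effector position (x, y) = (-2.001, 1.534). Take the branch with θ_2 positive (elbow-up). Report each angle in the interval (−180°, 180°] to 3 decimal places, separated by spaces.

cos θ_2 = (6.3572−4²−5²)/(2·4·5) = -0.8661; θ_2 = 150.0052° (elbow-up)
β = atan2(1.5340,-2.0010) = 142.5256°; ψ = atan2(2.4996,-0.3304) = 97.5288°
θ_1 = β − ψ = 44.9969°

44.997 150.005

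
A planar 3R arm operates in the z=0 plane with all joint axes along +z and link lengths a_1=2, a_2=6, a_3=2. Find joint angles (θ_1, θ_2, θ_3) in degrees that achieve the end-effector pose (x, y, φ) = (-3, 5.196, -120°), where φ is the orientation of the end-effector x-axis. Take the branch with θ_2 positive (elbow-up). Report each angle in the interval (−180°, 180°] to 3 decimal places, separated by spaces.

59.996 60.006 119.999

wrist centre = target − a_3·(cos φ, sin φ) = (-2.0000, 6.9281)
cos θ_2 = (51.9979−2²−6²)/(2·2·6) = 0.4999; θ_2 = 60.0058° (elbow-up)
β = atan2(6.9281,-2.0000) = 106.1024°; ψ = atan2(5.1965,4.9995) = 46.1068°
θ_1 = β − ψ = 59.9956°
θ_3 = φ − θ_1 − θ_2 = 119.9985° (wrapped to (-180°,180°])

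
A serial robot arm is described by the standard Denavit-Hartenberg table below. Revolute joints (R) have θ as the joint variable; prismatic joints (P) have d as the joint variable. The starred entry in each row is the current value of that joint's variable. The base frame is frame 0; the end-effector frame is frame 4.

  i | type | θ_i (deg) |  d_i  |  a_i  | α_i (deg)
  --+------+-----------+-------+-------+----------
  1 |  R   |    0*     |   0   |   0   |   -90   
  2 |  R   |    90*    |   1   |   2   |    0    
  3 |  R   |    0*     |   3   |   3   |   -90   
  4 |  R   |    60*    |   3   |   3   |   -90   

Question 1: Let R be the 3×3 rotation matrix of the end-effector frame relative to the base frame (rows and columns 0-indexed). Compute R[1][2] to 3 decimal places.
-0.500

End-effector z-axis (col 2 of R) = (-0.0000,-0.5000,0.8660)
R[1][2] = -0.5000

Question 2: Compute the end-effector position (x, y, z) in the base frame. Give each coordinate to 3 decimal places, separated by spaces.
-3.000 1.402 -6.500

after link 1: o_1 = (0.0000, 0.0000, 0.0000)
after link 2: o_2 = (0.0000, 1.0000, -2.0000)
after link 3: o_3 = (0.0000, 4.0000, -5.0000)
after link 4: o_4 = (-3.0000, 1.4019, -6.5000)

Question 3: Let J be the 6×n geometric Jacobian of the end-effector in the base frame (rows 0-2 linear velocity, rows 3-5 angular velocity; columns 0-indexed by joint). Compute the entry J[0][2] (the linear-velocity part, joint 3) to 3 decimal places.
-4.500

axis z_2 = (0.0000,1.0000,0.0000); lever o_n−o_2 = (-3.0000,0.4019,-4.5000)
cross product → J_v[:, 2] = (-4.5000,-0.0000,3.0000)
J_ω[:, 2] = z_2
entry J[0][2] = -4.5000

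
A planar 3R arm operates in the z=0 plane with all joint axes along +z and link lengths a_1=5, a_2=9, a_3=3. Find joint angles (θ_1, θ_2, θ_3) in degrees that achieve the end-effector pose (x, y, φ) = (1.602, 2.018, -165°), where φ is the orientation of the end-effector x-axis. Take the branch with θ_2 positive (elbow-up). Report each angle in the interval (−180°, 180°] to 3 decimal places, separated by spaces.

wrist centre = target − a_3·(cos φ, sin φ) = (4.4998, 2.7945)
cos θ_2 = (28.0570−5²−9²)/(2·5·9) = -0.8660; θ_2 = 150.0009° (elbow-up)
β = atan2(2.7945,4.4998) = 31.8412°; ψ = atan2(4.4999,-2.7943) = 121.8392°
θ_1 = β − ψ = -89.9980°
θ_3 = φ − θ_1 − θ_2 = 134.9971° (wrapped to (-180°,180°])

-89.998 150.001 134.997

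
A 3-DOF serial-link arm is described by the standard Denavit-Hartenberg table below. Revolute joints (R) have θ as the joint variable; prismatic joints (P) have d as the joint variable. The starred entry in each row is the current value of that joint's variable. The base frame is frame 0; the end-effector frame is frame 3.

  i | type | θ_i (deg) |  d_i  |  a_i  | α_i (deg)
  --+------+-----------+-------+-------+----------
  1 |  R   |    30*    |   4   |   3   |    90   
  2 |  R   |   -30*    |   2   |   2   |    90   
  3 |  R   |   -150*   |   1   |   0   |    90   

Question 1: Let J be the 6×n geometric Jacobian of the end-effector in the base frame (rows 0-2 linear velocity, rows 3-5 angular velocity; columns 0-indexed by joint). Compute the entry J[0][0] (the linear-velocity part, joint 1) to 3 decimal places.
-0.384

axis z_0 = ẑ; lever o_n−o_0 = (4.6651,0.3840,2.1340)
cross product → J_v[:, 0] = (-0.3840,4.6651,0.0000)
J_ω[:, 0] = z_0
entry J[0][0] = -0.3840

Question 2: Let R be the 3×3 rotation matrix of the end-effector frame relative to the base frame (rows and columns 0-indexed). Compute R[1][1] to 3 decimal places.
-0.250

End-effector y-axis (col 1 of R) = (-0.4330,-0.2500,-0.8660)
R[1][1] = -0.2500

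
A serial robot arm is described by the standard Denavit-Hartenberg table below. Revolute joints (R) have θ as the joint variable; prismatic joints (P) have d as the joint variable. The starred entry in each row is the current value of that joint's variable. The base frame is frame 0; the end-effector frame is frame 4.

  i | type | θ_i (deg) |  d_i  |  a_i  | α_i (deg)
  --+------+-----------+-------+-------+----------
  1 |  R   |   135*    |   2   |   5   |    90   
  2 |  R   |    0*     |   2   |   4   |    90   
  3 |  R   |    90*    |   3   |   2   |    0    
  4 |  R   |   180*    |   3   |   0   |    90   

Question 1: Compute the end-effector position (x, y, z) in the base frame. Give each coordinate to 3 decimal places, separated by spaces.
-3.536 9.192 -4.000

after link 1: o_1 = (-3.5355, 3.5355, 2.0000)
after link 2: o_2 = (-4.9497, 7.7782, 2.0000)
after link 3: o_3 = (-3.5355, 9.1924, -1.0000)
after link 4: o_4 = (-3.5355, 9.1924, -4.0000)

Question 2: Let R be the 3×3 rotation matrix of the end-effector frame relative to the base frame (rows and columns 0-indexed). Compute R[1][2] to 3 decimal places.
End-effector z-axis (col 2 of R) = (0.7071,-0.7071,-0.0000)
R[1][2] = -0.7071

-0.707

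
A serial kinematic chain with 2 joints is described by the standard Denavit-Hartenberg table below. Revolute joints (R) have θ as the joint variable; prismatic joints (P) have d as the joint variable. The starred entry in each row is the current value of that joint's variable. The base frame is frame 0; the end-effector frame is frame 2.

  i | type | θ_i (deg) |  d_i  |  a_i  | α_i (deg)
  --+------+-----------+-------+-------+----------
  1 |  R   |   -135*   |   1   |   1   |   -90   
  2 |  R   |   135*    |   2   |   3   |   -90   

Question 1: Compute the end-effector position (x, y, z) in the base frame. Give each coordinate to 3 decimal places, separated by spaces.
2.207 -0.621 -1.121

after link 1: o_1 = (-0.7071, -0.7071, 1.0000)
after link 2: o_2 = (2.2071, -0.6213, -1.1213)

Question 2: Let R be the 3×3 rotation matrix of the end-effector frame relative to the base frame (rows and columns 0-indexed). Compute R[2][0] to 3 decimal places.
End-effector x-axis (col 0 of R) = (0.5000,0.5000,-0.7071)
R[2][0] = -0.7071

-0.707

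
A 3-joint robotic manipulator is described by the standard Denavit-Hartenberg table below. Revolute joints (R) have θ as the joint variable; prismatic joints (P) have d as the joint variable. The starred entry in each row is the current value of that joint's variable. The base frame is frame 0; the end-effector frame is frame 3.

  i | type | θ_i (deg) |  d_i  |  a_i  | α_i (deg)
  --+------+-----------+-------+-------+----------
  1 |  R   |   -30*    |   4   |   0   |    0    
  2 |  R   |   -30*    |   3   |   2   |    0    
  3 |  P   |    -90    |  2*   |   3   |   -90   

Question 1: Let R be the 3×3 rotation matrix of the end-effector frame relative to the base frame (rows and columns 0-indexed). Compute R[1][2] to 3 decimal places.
End-effector z-axis (col 2 of R) = (0.5000,-0.8660,0.0000)
R[1][2] = -0.8660

-0.866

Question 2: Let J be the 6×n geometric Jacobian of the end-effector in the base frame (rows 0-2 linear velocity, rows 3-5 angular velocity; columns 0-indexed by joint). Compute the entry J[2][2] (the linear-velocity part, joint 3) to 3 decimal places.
1.000

prismatic axis z_2 = (0.0000,0.0000,1.0000)
J_v[:, 2] = z_2; J_ω[:, 2] = (0,0,0)
entry J[2][2] = 1.0000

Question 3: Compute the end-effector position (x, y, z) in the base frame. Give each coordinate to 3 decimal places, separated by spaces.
-1.598 -3.232 9.000

after link 1: o_1 = (0.0000, 0.0000, 4.0000)
after link 2: o_2 = (1.0000, -1.7321, 7.0000)
after link 3: o_3 = (-1.5981, -3.2321, 9.0000)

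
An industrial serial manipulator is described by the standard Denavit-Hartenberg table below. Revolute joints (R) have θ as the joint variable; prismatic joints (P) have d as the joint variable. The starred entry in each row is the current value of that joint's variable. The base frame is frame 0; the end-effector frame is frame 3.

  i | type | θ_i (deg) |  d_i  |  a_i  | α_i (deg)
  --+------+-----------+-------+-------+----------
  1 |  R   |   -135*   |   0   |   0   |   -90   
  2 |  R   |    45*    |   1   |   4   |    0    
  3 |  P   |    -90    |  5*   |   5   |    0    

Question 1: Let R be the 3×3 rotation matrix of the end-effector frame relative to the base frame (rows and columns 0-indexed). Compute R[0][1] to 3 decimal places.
-0.500

End-effector y-axis (col 1 of R) = (-0.5000,-0.5000,-0.7071)
R[0][1] = -0.5000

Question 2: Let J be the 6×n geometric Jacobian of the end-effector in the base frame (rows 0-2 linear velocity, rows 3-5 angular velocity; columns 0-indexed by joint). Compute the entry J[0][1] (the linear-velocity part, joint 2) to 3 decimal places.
axis z_1 = (0.7071,-0.7071,0.0000); lever o_n−o_1 = (-0.2574,-8.7426,0.7071)
cross product → J_v[:, 1] = (-0.5000,-0.5000,-6.3640)
J_ω[:, 1] = z_1
entry J[0][1] = -0.5000

-0.500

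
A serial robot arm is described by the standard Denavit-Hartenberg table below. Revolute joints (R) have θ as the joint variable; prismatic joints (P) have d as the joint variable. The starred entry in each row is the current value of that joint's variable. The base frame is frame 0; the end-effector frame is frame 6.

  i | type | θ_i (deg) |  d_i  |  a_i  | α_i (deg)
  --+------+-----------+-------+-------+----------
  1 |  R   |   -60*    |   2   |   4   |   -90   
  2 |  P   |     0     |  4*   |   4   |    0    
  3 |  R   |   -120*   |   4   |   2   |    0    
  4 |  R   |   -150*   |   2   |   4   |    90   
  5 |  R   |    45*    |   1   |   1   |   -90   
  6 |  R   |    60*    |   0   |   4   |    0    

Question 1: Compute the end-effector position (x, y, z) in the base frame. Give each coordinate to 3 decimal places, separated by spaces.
after link 1: o_1 = (2.0000, -3.4641, 2.0000)
after link 2: o_2 = (7.4641, -4.9282, 2.0000)
after link 3: o_3 = (10.4282, -2.0622, 3.7321)
after link 4: o_4 = (12.1603, -1.0622, -0.2679)
after link 5: o_5 = (13.2726, -1.5746, -0.9751)
after link 6: o_6 = (12.7653, 2.1325, -2.3893)

12.765 2.132 -2.389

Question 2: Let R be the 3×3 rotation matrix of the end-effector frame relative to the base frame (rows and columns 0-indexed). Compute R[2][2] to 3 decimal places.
0.707

End-effector z-axis (col 2 of R) = (0.6124,0.3536,0.7071)
R[2][2] = 0.7071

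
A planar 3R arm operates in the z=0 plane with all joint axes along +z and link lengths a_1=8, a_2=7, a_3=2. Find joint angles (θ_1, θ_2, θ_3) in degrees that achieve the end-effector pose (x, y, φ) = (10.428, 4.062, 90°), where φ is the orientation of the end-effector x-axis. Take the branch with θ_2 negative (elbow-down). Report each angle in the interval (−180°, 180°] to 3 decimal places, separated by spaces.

52.372 -90.003 127.630

wrist centre = target − a_3·(cos φ, sin φ) = (10.4280, 2.0620)
cos θ_2 = (112.9950−8²−7²)/(2·8·7) = -0.0000; θ_2 = -90.0025° (elbow-down)
β = atan2(2.0620,10.4280) = 11.1852°; ψ = atan2(-7.0000,7.9997) = -41.1870°
θ_1 = β − ψ = 52.3722°
θ_3 = φ − θ_1 − θ_2 = 127.6303° (wrapped to (-180°,180°])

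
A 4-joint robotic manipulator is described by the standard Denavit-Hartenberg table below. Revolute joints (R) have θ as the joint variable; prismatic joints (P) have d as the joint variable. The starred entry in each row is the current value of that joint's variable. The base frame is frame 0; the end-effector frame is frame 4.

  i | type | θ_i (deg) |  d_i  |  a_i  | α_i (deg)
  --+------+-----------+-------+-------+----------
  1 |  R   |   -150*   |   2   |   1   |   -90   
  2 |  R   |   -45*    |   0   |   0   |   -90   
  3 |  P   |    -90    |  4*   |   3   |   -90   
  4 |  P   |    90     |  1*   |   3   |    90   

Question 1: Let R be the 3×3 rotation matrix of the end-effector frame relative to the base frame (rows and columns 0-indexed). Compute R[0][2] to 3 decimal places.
End-effector z-axis (col 2 of R) = (0.5000,-0.8660,0.0000)
R[0][2] = 0.5000

0.500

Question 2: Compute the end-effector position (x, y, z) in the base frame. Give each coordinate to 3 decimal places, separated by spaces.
after link 1: o_1 = (-0.8660, -0.5000, 2.0000)
after link 2: o_2 = (-0.8660, -0.5000, 2.0000)
after link 3: o_3 = (-1.8155, -4.5123, -0.8284)
after link 4: o_4 = (-0.5908, -3.8052, 2.0000)

-0.591 -3.805 2.000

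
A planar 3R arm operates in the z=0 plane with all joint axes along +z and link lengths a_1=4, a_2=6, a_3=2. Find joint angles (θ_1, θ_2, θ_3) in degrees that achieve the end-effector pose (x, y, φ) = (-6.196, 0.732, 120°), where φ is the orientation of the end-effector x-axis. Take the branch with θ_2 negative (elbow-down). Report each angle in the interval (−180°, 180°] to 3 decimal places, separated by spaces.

-89.997 -120.002 -30.001

wrist centre = target − a_3·(cos φ, sin φ) = (-5.1960, -1.0001)
cos θ_2 = (27.9985−4²−6²)/(2·4·6) = -0.5000; θ_2 = -120.0020° (elbow-down)
β = atan2(-1.0001,-5.1960) = -169.1058°; ψ = atan2(-5.1960,0.9998) = -79.1084°
θ_1 = β − ψ = -89.9974°
θ_3 = φ − θ_1 − θ_2 = -30.0006° (wrapped to (-180°,180°])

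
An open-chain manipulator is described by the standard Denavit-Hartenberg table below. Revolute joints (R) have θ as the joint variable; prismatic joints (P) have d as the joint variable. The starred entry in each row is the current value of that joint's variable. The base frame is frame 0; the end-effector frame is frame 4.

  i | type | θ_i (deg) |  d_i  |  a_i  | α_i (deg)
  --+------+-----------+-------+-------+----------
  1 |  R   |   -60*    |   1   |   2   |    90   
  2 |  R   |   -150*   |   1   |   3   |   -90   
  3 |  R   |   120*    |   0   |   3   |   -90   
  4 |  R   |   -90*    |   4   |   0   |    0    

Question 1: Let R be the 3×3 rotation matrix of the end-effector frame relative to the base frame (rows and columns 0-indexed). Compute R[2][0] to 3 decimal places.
-0.866

End-effector x-axis (col 0 of R) = (0.2500,-0.4330,-0.8660)
R[2][0] = -0.8660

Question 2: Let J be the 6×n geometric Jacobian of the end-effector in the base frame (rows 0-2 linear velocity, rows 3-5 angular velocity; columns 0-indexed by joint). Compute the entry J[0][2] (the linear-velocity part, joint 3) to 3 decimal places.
-4.040

axis z_2 = (0.2500,-0.4330,-0.8660); lever o_n−o_2 = (2.6675,-3.4240,2.4821)
cross product → J_v[:, 2] = (-4.0401,-2.9306,0.2990)
J_ω[:, 2] = z_2
entry J[0][2] = -4.0401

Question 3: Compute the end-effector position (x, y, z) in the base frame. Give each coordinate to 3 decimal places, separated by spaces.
after link 1: o_1 = (1.0000, -1.7321, 1.0000)
after link 2: o_2 = (-1.1651, 0.0179, -0.5000)
after link 3: o_3 = (1.7345, 0.1920, 0.2500)
after link 4: o_4 = (1.5024, -3.4061, 1.9821)

1.502 -3.406 1.982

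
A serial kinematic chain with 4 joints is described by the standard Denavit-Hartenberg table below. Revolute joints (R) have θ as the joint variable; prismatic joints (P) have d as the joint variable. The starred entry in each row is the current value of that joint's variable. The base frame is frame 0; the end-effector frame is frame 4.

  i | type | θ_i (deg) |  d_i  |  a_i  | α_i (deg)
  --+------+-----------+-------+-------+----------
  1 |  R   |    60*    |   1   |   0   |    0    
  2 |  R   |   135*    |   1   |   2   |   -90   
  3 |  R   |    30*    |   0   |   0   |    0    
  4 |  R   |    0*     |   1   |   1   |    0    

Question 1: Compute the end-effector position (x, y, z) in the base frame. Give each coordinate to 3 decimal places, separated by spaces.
-2.510 -1.708 1.500

after link 1: o_1 = (0.0000, 0.0000, 1.0000)
after link 2: o_2 = (-1.9319, -0.5176, 2.0000)
after link 3: o_3 = (-1.9319, -0.5176, 2.0000)
after link 4: o_4 = (-2.5095, -1.7077, 1.5000)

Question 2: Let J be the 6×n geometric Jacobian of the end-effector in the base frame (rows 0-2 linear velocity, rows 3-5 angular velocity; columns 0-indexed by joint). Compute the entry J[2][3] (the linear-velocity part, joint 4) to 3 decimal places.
axis z_3 = (0.2588,-0.9659,0.0000); lever o_n−o_3 = (-0.5777,-1.1901,-0.5000)
cross product → J_v[:, 3] = (0.4830,0.1294,-0.8660)
J_ω[:, 3] = z_3
entry J[2][3] = -0.8660

-0.866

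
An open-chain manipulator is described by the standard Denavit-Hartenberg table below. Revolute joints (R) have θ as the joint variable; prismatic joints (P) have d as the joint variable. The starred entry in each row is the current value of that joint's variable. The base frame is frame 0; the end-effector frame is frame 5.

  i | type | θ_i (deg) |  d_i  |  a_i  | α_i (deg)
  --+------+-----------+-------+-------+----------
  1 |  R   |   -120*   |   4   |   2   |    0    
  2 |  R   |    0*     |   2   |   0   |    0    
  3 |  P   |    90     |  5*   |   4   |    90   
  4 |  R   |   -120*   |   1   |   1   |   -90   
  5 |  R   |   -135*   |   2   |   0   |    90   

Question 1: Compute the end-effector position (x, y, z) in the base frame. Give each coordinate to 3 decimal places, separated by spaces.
after link 1: o_1 = (-1.0000, -1.7321, 4.0000)
after link 2: o_2 = (-1.0000, -1.7321, 6.0000)
after link 3: o_3 = (2.4641, -3.7321, 11.0000)
after link 4: o_4 = (1.5311, -4.3481, 10.1340)
after link 5: o_5 = (3.0311, -5.2141, 9.1340)

3.031 -5.214 9.134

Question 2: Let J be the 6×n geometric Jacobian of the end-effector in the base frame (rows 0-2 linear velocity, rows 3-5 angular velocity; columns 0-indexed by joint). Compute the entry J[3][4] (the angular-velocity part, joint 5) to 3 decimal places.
axis z_4 = (0.7500,-0.4330,-0.5000); lever o_n−o_4 = (1.5000,-0.8660,-1.0000)
cross product → J_v[:, 4] = (0.0000,0.0000,0.0000)
J_ω[:, 4] = z_4
entry J[3][4] = 0.7500

0.750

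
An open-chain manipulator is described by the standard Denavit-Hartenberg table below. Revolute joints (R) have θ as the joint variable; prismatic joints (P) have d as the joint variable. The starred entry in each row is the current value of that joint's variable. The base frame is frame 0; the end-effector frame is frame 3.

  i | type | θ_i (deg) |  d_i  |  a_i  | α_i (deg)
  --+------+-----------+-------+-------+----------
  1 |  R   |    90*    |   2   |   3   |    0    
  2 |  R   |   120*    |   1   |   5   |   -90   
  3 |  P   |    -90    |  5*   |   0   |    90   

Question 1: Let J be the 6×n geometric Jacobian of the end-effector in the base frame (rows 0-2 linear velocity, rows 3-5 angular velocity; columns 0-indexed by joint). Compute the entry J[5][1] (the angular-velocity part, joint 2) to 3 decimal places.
axis z_1 = (0.0000,0.0000,1.0000); lever o_n−o_1 = (-1.8301,-6.8301,1.0000)
cross product → J_v[:, 1] = (6.8301,-1.8301,0.0000)
J_ω[:, 1] = z_1
entry J[5][1] = 1.0000

1.000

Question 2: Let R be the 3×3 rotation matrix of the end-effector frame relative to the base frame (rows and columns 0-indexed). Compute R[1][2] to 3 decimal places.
End-effector z-axis (col 2 of R) = (0.8660,0.5000,0.0000)
R[1][2] = 0.5000

0.500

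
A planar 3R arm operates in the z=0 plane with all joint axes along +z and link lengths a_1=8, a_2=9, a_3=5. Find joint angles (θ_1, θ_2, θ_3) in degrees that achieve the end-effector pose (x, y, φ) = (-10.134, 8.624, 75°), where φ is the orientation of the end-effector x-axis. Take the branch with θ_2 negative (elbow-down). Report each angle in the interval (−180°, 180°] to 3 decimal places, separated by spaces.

-150.000 -90.001 -44.999

wrist centre = target − a_3·(cos φ, sin φ) = (-11.4281, 3.7944)
cos θ_2 = (144.9986−8²−9²)/(2·8·9) = -0.0000; θ_2 = -90.0006° (elbow-down)
β = atan2(3.7944,-11.4281) = 161.6327°; ψ = atan2(-9.0000,7.9999) = -48.3668°
θ_1 = β − ψ = 209.9995°
θ_3 = φ − θ_1 − θ_2 = -44.9990° (wrapped to (-180°,180°])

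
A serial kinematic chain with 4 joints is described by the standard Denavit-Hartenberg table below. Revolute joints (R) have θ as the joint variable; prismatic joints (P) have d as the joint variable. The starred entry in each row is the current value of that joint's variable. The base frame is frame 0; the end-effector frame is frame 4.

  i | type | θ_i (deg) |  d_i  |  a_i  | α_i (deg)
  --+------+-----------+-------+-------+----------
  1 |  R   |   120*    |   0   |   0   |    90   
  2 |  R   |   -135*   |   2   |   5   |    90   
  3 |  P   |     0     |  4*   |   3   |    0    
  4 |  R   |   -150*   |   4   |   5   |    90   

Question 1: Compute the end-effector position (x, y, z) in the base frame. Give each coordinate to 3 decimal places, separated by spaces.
after link 1: o_1 = (0.0000, 0.0000, 0.0000)
after link 2: o_2 = (3.4998, -2.0619, -3.5355)
after link 3: o_3 = (5.9747, -6.3485, -2.8284)
after link 4: o_4 = (3.6929, -7.3963, 3.0619)

3.693 -7.396 3.062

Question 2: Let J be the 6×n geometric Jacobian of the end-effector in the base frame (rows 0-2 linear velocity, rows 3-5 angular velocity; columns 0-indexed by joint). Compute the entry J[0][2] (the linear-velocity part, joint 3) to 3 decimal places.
prismatic axis z_2 = (0.3536,-0.6124,0.7071)
J_v[:, 2] = z_2; J_ω[:, 2] = (0,0,0)
entry J[0][2] = 0.3536

0.354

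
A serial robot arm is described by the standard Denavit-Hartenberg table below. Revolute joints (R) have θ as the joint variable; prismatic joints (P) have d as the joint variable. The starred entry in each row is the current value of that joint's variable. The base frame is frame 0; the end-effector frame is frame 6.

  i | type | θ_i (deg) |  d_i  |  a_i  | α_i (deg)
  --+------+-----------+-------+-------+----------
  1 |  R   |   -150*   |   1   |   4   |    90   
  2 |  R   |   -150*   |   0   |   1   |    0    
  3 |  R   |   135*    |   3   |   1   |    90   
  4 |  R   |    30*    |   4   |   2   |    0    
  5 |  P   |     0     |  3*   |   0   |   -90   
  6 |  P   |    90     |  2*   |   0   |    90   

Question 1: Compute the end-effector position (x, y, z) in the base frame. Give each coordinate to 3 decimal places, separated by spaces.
-5.460 3.466 -6.710

after link 1: o_1 = (-3.4641, -2.0000, 1.0000)
after link 2: o_2 = (-2.7141, -1.5670, 0.5000)
after link 3: o_3 = (-5.0506, 0.5481, 0.2412)
after link 4: o_4 = (-6.1029, 1.0953, -4.0708)
after link 5: o_5 = (-5.4305, 1.4835, -6.9686)
after link 6: o_6 = (-5.4600, 3.4665, -6.7098)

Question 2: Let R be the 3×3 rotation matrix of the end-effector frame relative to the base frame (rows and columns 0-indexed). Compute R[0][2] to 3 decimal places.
-0.974

End-effector z-axis (col 2 of R) = (-0.9744,0.0148,-0.2241)
R[0][2] = -0.9744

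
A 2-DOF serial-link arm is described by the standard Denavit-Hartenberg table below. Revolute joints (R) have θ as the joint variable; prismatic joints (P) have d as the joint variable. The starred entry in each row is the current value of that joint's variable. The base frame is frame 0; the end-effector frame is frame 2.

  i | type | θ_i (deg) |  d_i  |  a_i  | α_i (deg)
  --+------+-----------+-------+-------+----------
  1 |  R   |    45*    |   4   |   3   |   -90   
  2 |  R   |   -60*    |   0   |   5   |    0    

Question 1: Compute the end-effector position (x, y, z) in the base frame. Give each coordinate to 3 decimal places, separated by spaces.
3.889 3.889 8.330

after link 1: o_1 = (2.1213, 2.1213, 4.0000)
after link 2: o_2 = (3.8891, 3.8891, 8.3301)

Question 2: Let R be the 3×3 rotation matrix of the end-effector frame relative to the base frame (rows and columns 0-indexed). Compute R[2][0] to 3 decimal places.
End-effector x-axis (col 0 of R) = (0.3536,0.3536,0.8660)
R[2][0] = 0.8660

0.866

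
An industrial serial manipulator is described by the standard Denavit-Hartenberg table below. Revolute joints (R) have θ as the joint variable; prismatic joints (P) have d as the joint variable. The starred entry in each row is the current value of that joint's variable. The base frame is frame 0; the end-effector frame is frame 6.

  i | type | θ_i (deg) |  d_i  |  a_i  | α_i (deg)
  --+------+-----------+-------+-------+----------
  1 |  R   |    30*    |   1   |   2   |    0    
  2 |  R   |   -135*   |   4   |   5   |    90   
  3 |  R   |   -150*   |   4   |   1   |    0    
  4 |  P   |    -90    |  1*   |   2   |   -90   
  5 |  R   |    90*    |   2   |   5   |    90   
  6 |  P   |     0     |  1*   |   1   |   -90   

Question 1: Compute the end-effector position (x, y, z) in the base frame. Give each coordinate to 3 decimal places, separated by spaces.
2.465 -0.130 6.098

after link 1: o_1 = (1.7321, 1.0000, 1.0000)
after link 2: o_2 = (0.4380, -3.8296, 5.0000)
after link 3: o_3 = (-3.2016, -1.9578, 4.5000)
after link 4: o_4 = (-3.9087, -0.7331, 6.2321)
after link 5: o_5 = (1.3692, -0.3542, 5.2321)
after link 6: o_6 = (2.4645, -0.1300, 6.0981)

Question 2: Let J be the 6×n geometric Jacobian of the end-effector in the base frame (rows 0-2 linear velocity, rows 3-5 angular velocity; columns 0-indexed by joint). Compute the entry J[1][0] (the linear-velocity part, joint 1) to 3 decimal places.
2.465

axis z_0 = ẑ; lever o_n−o_0 = (2.4645,-0.1300,6.0981)
cross product → J_v[:, 0] = (0.1300,2.4645,-0.0000)
J_ω[:, 0] = z_0
entry J[1][0] = 2.4645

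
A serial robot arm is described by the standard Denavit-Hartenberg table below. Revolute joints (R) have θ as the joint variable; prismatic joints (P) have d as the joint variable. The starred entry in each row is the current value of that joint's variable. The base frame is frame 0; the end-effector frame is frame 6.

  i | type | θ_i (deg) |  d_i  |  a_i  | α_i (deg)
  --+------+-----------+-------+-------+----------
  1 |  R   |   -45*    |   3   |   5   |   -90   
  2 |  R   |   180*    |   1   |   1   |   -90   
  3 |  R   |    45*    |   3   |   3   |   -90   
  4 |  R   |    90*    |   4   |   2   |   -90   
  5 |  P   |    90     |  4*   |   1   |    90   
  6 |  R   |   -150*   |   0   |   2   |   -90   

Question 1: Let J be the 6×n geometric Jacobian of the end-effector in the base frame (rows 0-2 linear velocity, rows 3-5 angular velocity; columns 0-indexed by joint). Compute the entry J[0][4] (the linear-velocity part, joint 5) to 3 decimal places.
prismatic axis z_4 = (1.0000,-0.0000,0.0000)
J_v[:, 4] = z_4; J_ω[:, 4] = (0,0,0)
entry J[0][4] = 1.0000

1.000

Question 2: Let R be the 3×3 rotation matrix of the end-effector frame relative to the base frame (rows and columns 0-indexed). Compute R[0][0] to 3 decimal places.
End-effector x-axis (col 0 of R) = (-0.5000,-0.8660,0.0000)
R[0][0] = -0.5000

-0.500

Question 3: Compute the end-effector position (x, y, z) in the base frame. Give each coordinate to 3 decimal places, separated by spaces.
after link 1: o_1 = (3.5355, -3.5355, 3.0000)
after link 2: o_2 = (3.5355, -2.1213, 3.0000)
after link 3: o_3 = (0.5355, -2.1213, 6.0000)
after link 4: o_4 = (0.5355, -6.1213, 4.0000)
after link 5: o_5 = (4.5355, -5.1213, 4.0000)
after link 6: o_6 = (3.5355, -6.8534, 4.0000)

3.536 -6.853 4.000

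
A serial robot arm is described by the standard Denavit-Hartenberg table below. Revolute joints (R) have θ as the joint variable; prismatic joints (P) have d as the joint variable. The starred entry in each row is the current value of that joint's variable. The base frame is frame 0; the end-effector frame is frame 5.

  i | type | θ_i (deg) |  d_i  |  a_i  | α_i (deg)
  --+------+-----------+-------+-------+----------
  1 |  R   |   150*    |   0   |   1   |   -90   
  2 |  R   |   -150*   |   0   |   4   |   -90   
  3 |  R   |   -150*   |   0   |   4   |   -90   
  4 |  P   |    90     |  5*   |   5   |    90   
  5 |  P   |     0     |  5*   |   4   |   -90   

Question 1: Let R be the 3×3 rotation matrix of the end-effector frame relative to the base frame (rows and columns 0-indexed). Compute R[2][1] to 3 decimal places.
0.433

End-effector y-axis (col 1 of R) = (0.8995,0.0580,0.4330)
R[2][1] = 0.4330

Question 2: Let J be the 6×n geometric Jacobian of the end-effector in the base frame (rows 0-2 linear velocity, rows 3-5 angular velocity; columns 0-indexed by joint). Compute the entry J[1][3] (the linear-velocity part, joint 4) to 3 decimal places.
prismatic axis z_3 = (-0.0580,-0.9665,0.2500)
J_v[:, 3] = z_3; J_ω[:, 3] = (0,0,0)
entry J[1][3] = -0.9665

-0.967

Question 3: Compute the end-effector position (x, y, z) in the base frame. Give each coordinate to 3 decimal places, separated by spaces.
-2.355 -8.837 -8.441

after link 1: o_1 = (-0.8660, 0.5000, 0.0000)
after link 2: o_2 = (2.1340, -1.2321, 2.0000)
after link 3: o_3 = (-1.4641, -1.4641, 0.2679)
after link 4: o_4 = (0.4109, -7.5466, -2.8122)
after link 5: o_5 = (-2.3546, -8.8367, -8.4413)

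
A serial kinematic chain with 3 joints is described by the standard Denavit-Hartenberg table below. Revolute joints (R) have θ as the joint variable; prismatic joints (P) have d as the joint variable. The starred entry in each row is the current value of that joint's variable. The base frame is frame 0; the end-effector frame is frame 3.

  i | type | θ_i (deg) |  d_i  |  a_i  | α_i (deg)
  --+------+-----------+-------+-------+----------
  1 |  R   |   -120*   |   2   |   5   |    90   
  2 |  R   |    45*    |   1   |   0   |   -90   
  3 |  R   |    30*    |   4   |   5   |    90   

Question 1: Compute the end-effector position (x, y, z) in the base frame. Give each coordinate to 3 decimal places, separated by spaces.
after link 1: o_1 = (-2.5000, -4.3301, 2.0000)
after link 2: o_2 = (-3.3660, -3.8301, 2.0000)
after link 3: o_3 = (-1.3177, -5.2823, 7.8903)

-1.318 -5.282 7.890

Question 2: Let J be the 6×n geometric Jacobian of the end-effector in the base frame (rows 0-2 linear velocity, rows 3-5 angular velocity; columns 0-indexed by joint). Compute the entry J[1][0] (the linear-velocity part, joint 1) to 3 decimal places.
-1.318

axis z_0 = ẑ; lever o_n−o_0 = (-1.3177,-5.2823,7.8903)
cross product → J_v[:, 0] = (5.2823,-1.3177,0.0000)
J_ω[:, 0] = z_0
entry J[1][0] = -1.3177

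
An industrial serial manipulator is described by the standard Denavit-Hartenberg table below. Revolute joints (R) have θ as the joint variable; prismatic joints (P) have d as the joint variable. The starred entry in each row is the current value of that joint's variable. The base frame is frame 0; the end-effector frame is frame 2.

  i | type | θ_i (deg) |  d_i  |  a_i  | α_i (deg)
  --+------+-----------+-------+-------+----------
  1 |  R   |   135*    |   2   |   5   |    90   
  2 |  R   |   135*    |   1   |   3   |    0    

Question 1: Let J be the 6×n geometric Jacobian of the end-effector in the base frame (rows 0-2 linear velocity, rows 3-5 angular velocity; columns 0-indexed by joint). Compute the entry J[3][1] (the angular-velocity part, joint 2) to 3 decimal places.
axis z_1 = (0.7071,0.7071,0.0000); lever o_n−o_1 = (2.2071,-0.7929,2.1213)
cross product → J_v[:, 1] = (1.5000,-1.5000,-2.1213)
J_ω[:, 1] = z_1
entry J[3][1] = 0.7071

0.707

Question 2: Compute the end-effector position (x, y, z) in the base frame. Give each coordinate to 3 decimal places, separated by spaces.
after link 1: o_1 = (-3.5355, 3.5355, 2.0000)
after link 2: o_2 = (-1.3284, 2.7426, 4.1213)

-1.328 2.743 4.121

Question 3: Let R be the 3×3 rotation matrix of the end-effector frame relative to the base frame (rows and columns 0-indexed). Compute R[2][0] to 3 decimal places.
0.707

End-effector x-axis (col 0 of R) = (0.5000,-0.5000,0.7071)
R[2][0] = 0.7071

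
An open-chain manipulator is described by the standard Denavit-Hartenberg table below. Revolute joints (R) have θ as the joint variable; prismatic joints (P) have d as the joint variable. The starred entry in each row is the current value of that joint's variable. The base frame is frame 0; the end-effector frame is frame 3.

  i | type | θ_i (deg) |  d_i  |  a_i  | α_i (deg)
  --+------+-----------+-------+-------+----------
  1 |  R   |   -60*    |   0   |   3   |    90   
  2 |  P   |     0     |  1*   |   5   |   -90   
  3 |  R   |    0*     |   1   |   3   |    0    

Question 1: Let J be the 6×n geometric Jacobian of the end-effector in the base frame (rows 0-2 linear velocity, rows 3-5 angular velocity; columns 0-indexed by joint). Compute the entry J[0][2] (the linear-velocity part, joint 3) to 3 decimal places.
2.598

axis z_2 = (0.0000,0.0000,1.0000); lever o_n−o_2 = (1.5000,-2.5981,1.0000)
cross product → J_v[:, 2] = (2.5981,1.5000,-0.0000)
J_ω[:, 2] = z_2
entry J[0][2] = 2.5981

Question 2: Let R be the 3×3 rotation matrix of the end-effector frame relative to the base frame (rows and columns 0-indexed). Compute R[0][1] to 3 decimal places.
End-effector y-axis (col 1 of R) = (0.8660,0.5000,0.0000)
R[0][1] = 0.8660

0.866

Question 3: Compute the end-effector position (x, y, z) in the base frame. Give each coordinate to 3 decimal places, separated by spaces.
4.634 -10.026 1.000

after link 1: o_1 = (1.5000, -2.5981, 0.0000)
after link 2: o_2 = (3.1340, -7.4282, 0.0000)
after link 3: o_3 = (4.6340, -10.0263, 1.0000)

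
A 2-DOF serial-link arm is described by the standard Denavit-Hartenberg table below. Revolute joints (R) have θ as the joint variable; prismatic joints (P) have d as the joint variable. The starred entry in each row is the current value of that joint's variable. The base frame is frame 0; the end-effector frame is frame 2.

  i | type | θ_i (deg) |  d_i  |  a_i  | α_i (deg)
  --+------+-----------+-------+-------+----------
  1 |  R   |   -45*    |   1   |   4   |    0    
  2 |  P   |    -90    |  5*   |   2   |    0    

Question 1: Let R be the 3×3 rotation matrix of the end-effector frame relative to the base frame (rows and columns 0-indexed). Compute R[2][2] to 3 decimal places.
End-effector z-axis (col 2 of R) = (0.0000,0.0000,1.0000)
R[2][2] = 1.0000

1.000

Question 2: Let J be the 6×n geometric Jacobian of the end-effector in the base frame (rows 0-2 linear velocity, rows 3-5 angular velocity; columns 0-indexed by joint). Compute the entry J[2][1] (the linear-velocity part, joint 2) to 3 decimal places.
prismatic axis z_1 = (0.0000,0.0000,1.0000)
J_v[:, 1] = z_1; J_ω[:, 1] = (0,0,0)
entry J[2][1] = 1.0000

1.000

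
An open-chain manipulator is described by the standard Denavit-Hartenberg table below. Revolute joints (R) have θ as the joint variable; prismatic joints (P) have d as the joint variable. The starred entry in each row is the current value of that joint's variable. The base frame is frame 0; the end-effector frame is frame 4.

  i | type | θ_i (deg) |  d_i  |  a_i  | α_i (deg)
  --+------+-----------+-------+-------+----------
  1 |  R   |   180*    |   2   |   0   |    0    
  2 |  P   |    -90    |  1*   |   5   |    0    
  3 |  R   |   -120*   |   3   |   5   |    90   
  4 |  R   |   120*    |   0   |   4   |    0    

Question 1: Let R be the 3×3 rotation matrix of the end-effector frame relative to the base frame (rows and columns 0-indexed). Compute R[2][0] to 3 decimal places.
0.866

End-effector x-axis (col 0 of R) = (-0.4330,0.2500,0.8660)
R[2][0] = 0.8660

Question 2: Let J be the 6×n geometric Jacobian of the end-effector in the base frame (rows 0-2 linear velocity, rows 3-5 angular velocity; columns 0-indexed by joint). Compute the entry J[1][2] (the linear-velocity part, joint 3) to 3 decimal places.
axis z_2 = (0.0000,0.0000,1.0000); lever o_n−o_2 = (2.5981,-1.5000,6.4641)
cross product → J_v[:, 2] = (1.5000,2.5981,-0.0000)
J_ω[:, 2] = z_2
entry J[1][2] = 2.5981

2.598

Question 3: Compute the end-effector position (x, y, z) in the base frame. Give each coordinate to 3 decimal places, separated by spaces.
2.598 3.500 9.464

after link 1: o_1 = (0.0000, 0.0000, 2.0000)
after link 2: o_2 = (0.0000, 5.0000, 3.0000)
after link 3: o_3 = (4.3301, 2.5000, 6.0000)
after link 4: o_4 = (2.5981, 3.5000, 9.4641)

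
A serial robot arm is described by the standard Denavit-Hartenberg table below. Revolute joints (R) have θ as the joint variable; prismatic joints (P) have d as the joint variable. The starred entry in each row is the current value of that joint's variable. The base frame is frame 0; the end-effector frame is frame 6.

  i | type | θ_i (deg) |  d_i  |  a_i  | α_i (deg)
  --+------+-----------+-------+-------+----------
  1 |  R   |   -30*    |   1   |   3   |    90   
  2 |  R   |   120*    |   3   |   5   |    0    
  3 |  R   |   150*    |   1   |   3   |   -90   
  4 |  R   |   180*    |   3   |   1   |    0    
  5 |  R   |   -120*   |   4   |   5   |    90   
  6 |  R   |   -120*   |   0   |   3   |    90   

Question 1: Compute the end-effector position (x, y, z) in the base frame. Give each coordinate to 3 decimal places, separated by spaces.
3.761 -3.290 1.580

after link 1: o_1 = (2.5981, -1.5000, 1.0000)
after link 2: o_2 = (-1.0670, -2.8481, 5.3301)
after link 3: o_3 = (-1.5670, -3.7141, 2.3301)
after link 4: o_4 = (1.0311, -5.2141, 3.3301)
after link 5: o_5 = (6.6603, -3.4641, 0.8301)
after link 6: o_6 = (3.7607, -3.2901, 1.5801)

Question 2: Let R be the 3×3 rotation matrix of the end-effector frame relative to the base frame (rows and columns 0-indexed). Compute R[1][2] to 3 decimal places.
-0.900

End-effector z-axis (col 2 of R) = (0.0580,-0.8995,0.4330)
R[1][2] = -0.8995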